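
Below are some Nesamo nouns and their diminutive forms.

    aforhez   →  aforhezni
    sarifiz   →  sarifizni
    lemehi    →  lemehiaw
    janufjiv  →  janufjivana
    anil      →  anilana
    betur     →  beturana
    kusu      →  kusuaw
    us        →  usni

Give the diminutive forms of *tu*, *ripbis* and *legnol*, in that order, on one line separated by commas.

The alternation tracks the final sound of the stem — -ni when the stem ends in a sibilant (*aforhez*, *sarifiz*, *us*); -ana when the stem ends in a non-sibilant consonant (*janufjiv*, *anil*, *betur*); -aw when the stem ends in a vowel (*lemehi*, *kusu*).
*tu*: final sound = /u/, a vowel → -aw → *tuaw*.
*ripbis* — final sound /s/ (a sibilant) → -ni → *ripbisni*.
The final sound of *legnol* is /l/, which is a non-sibilant consonant, so the suffix is -ana, giving *legnolana*.

tuaw, ripbisni, legnolana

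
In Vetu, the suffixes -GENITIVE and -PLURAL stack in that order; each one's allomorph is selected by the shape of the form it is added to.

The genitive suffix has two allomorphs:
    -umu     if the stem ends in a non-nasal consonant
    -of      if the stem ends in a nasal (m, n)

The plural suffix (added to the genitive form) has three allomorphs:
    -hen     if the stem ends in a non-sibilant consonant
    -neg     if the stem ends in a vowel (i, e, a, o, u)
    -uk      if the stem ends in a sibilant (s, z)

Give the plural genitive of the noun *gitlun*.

Since the final consonant of *gitlun* is /n/ (a nasal), it takes -of, giving *gitlunof*.
Since the final sound of the genitive form *gitlunof* is /f/ (a non-sibilant consonant), it takes -hen, giving *gitlunofhen*.

gitlunofhen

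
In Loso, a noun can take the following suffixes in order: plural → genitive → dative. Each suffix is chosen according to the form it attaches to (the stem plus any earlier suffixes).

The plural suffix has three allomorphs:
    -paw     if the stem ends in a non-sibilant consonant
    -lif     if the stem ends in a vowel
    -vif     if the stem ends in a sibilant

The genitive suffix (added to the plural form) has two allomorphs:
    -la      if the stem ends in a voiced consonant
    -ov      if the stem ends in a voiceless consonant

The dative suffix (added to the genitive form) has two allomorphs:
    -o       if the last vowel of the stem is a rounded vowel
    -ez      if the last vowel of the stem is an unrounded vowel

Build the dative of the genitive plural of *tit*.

Since the final sound of *tit* is /t/ (a non-sibilant consonant), it takes -paw, giving *titpaw*.
The plural form *titpaw*: final consonant = /w/, voiced → -la → *titpawla*.
The genitive form *titpawla* — last vowel /a/ (an unrounded vowel) → -ez → *titpawlaez*.

titpawlaez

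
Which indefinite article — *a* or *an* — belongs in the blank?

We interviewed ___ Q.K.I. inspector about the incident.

a

The indefinite article is chosen by the initial *sound* of the following word, not its spelling.
The initialism *Q.K.I.* is read letter by letter; the first letter, Q, is pronounced /kjuː/, which begins with a consonant sound.
So the article is *a*: We interviewed a Q.K.I. inspector about the incident.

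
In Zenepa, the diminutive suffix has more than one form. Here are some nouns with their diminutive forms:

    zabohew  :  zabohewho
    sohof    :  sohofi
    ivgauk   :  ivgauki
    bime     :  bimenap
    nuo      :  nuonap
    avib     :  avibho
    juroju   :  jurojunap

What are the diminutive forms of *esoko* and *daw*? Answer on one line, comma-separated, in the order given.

The suffix is conditioned by the final sound: -i when the stem ends in a voiceless consonant (*sohof*, *ivgauk*); -ho when the stem ends in a voiced consonant (*zabohew*, *avib*); -nap when the stem ends in a vowel (*bime*, *nuo*, *juroju*).
*esoko*: final sound = /o/, a vowel → -nap → *esokonap*.
*daw* — final sound /w/ (a voiced consonant) → -ho → *dawho*.

esokonap, dawho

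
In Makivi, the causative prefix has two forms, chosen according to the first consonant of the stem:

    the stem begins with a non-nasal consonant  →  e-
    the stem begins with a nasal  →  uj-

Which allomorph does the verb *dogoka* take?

e-

*dogoka* — first consonant /d/ (non-nasal) → e-.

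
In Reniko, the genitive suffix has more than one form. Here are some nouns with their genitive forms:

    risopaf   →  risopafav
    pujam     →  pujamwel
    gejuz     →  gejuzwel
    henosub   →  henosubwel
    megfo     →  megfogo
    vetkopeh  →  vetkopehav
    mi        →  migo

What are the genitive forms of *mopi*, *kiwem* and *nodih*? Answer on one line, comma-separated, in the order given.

mopigo, kiwemwel, nodihav

The suffix is conditioned by the final sound: -av when the stem ends in a voiceless consonant (*risopaf*, *vetkopeh*); -wel when the stem ends in a voiced consonant (*pujam*, *gejuz*, *henosub*); -go when the stem ends in a vowel (*megfo*, *mi*).
Since the final sound of *mopi* is /i/ (a vowel), it takes -go, giving *mopigo*.
*kiwem*: final sound = /m/, a voiced consonant → -wel → *kiwemwel*.
*nodih*: final sound = /h/, a voiceless consonant → -av → *nodihav*.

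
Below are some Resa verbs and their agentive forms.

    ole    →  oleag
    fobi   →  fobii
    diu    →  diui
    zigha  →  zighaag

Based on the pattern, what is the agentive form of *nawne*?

nawneag

The alternation tracks the last vowel of the stem — -i when the last vowel of the stem is a high vowel (*fobi*, *diu*); -ag when the last vowel of the stem is a non-high vowel (*ole*, *zigha*).
The last vowel of *nawne* is /e/, which is a non-high vowel, so the suffix is -ag, giving *nawneag*.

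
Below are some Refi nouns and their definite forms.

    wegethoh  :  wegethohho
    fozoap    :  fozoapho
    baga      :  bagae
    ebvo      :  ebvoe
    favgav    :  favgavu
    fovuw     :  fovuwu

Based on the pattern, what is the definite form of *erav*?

The pattern is voicing of the final sound: -ho when the stem ends in a voiceless consonant (*wegethoh*, *fozoap*); -u when the stem ends in a voiced consonant (*favgav*, *fovuw*); -e when the stem ends in a vowel (*baga*, *ebvo*).
The final sound of *erav* is /v/, which is a voiced consonant, so the suffix is -u, giving *eravu*.

eravu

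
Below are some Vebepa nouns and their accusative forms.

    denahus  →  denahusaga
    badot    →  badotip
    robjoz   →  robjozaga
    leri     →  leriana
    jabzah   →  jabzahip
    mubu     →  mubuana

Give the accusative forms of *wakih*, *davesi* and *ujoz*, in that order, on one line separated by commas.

wakihip, davesiana, ujozaga

The suffix is conditioned by the final sound: -aga when the stem ends in a sibilant (*denahus*, *robjoz*); -ip when the stem ends in a non-sibilant consonant (*badot*, *jabzah*); -ana when the stem ends in a vowel (*leri*, *mubu*).
*wakih* — final sound /h/ (a non-sibilant consonant) → -ip → *wakihip*.
The final sound of *davesi* is /i/, which is a vowel, so the suffix is -ana, giving *davesiana*.
The final sound of *ujoz* is /z/, which is a sibilant, so the suffix is -aga, giving *ujozaga*.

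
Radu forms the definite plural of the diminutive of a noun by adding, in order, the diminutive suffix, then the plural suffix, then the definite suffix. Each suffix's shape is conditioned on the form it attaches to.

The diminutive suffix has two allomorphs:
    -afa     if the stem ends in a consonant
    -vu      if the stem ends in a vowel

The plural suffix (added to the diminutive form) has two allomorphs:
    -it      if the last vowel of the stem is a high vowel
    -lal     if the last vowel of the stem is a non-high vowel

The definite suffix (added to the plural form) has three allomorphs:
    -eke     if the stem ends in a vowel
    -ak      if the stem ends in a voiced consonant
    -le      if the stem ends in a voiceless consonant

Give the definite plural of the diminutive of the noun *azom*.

Since the final sound of *azom* is /m/ (a consonant), it takes -afa, giving *azomafa*.
The diminutive form *azomafa*: last vowel = /a/, a non-high vowel → -lal → *azomafalal*.
The plural form *azomafalal* — final sound /l/ (a voiced consonant) → -ak → *azomafalalak*.

azomafalalak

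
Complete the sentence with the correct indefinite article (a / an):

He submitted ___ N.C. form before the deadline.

an

The indefinite article is chosen by the initial *sound* of the following word, not its spelling.
The initialism *N.C.* is read letter by letter; the first letter, N, is pronounced /ɛn/, which begins with a vowel sound.
So the article is *an*: He submitted an N.C. form before the deadline.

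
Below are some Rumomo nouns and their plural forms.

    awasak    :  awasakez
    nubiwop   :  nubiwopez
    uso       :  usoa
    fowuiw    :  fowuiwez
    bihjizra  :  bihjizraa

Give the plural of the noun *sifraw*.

sifrawez

The alternation tracks the final sound of the stem — -ez when the stem ends in a consonant (*awasak*, *nubiwop*, *fowuiw*); -a when the stem ends in a vowel (*uso*, *bihjizra*).
The final sound of *sifraw* is /w/, which is a consonant, so the suffix is -ez, giving *sifrawez*.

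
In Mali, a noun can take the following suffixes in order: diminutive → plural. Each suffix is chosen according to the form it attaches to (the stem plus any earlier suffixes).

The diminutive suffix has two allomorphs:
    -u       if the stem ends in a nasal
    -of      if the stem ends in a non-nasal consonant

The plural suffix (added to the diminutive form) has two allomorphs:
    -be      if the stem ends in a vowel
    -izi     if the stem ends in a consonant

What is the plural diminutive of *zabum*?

zabumube

The final consonant of *zabum* is /m/, which is a nasal, so the diminutive suffix is -u, giving *zabumu*.
The final sound of the diminutive form *zabumu* is /u/, which is a vowel, so the plural suffix is -be, giving *zabumube*.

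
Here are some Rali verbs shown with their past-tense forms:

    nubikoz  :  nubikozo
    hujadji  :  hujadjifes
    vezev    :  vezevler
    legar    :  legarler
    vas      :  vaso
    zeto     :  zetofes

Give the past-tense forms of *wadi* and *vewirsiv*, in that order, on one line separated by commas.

The pattern is sibilance of the final sound: -o when the stem ends in a sibilant (*nubikoz*, *vas*); -ler when the stem ends in a non-sibilant consonant (*vezev*, *legar*); -fes when the stem ends in a vowel (*hujadji*, *zeto*).
*wadi* — final sound /i/ (a vowel) → -fes → *wadifes*.
Since the final sound of *vewirsiv* is /v/ (a non-sibilant consonant), it takes -ler, giving *vewirsivler*.

wadifes, vewirsivler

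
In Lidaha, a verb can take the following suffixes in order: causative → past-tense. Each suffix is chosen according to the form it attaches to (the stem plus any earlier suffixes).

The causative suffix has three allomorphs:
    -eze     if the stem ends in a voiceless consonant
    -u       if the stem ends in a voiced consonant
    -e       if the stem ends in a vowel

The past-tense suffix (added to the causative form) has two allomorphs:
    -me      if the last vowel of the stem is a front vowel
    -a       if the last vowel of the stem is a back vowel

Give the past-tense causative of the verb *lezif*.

lezifezeme

The final sound of *lezif* is /f/, which is a voiceless consonant, so the causative suffix is -eze, giving *lezifeze*.
Since the last vowel of the causative form *lezifeze* is /e/ (a front vowel), it takes -me, giving *lezifezeme*.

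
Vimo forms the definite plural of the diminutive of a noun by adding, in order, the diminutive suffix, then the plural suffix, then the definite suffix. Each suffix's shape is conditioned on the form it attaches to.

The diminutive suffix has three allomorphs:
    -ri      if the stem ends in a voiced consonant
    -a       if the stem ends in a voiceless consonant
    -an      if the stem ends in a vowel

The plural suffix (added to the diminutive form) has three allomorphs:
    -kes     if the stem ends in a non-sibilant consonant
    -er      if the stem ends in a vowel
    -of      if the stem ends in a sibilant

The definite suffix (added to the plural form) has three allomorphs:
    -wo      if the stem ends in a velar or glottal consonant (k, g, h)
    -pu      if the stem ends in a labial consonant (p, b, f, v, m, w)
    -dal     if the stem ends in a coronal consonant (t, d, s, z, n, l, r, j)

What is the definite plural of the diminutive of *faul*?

*faul* — final sound /l/ (a voiced consonant) → -ri → *faulri*.
The diminutive form *faulri*: final sound = /i/, a vowel → -er → *faulrier*.
The plural form *faulrier* — final consonant /r/ (coronal) → -dal → *faulrierdal*.

faulrierdal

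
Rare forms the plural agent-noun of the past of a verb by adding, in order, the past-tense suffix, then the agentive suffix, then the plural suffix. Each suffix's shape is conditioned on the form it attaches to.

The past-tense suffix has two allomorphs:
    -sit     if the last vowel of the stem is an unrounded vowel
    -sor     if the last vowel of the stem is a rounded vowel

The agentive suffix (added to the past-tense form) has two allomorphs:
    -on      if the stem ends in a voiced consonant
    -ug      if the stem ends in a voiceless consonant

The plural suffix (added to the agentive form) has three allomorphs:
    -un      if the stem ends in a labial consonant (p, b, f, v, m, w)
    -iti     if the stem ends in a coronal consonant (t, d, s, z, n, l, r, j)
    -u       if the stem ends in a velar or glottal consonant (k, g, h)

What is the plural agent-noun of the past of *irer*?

*irer* — last vowel /e/ (an unrounded vowel) → -sit → *irersit*.
The final consonant of the past-tense form *irersit* is /t/, which is voiceless, so the agentive suffix is -ug, giving *irersitug*.
The agentive form *irersitug*: final consonant = /g/, velar/glottal → -u → *irersitugu*.

irersitugu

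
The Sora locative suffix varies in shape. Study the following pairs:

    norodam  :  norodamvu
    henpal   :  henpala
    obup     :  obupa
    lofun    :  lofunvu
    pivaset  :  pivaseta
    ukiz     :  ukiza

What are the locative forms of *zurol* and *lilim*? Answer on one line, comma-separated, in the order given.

zurola, lilimvu

Looking at the final consonant of each stem: -vu when the stem ends in a nasal (*norodam*, *lofun*); -a when the stem ends in a non-nasal consonant (*henpal*, *obup*, *pivaset*, *ukiz*).
*zurol* — final consonant /l/ (non-nasal) → -a → *zurola*.
Since the final consonant of *lilim* is /m/ (a nasal), it takes -vu, giving *lilimvu*.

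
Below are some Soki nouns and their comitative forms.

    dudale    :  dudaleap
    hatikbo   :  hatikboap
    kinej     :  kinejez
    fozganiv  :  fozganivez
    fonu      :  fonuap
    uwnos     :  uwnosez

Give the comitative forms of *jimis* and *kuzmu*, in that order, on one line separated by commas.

The alternation tracks the final sound of the stem — -ez when the stem ends in a consonant (*kinej*, *fozganiv*, *uwnos*); -ap when the stem ends in a vowel (*dudale*, *hatikbo*, *fonu*).
The final sound of *jimis* is /s/, which is a consonant, so the suffix is -ez, giving *jimisez*.
*kuzmu*: final sound = /u/, a vowel → -ap → *kuzmuap*.

jimisez, kuzmuap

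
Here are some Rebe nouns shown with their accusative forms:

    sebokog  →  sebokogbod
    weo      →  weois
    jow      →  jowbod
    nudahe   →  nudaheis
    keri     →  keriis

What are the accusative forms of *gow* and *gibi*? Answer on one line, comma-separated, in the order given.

The alternation tracks the final sound of the stem — -bod when the stem ends in a consonant (*sebokog*, *jow*); -is when the stem ends in a vowel (*weo*, *nudahe*, *keri*).
*gow*: final sound = /w/, a consonant → -bod → *gowbod*.
*gibi* — final sound /i/ (a vowel) → -is → *gibiis*.

gowbod, gibiis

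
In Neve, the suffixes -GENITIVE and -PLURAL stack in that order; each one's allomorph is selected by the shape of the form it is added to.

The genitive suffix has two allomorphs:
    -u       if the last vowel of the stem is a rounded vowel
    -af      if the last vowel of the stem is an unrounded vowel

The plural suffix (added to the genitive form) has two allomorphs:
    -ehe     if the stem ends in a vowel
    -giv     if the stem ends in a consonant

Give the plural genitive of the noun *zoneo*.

zoneouehe

*zoneo*: last vowel = /o/, a rounded vowel → -u → *zoneou*.
Since the final sound of the genitive form *zoneou* is /u/ (a vowel), it takes -ehe, giving *zoneouehe*.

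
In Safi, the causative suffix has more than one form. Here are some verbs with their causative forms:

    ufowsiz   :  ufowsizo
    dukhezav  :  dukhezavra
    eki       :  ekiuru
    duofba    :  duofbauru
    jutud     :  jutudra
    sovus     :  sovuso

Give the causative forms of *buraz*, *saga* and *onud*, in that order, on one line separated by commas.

burazo, sagauru, onudra

Looking at the final sound of each stem: -o when the stem ends in a sibilant (*ufowsiz*, *sovus*); -ra when the stem ends in a non-sibilant consonant (*dukhezav*, *jutud*); -uru when the stem ends in a vowel (*eki*, *duofba*).
The final sound of *buraz* is /z/, which is a sibilant, so the suffix is -o, giving *burazo*.
*saga* — final sound /a/ (a vowel) → -uru → *sagauru*.
The final sound of *onud* is /d/, which is a non-sibilant consonant, so the suffix is -ra, giving *onudra*.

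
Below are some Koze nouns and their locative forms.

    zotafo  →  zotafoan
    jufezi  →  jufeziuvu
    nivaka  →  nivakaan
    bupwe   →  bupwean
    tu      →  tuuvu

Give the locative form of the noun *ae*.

aean

The pattern is height harmony: -uvu when the last vowel of the stem is a high vowel (*jufezi*, *tu*); -an when the last vowel of the stem is a non-high vowel (*zotafo*, *nivaka*, *bupwe*).
*ae* — last vowel /e/ (a non-high vowel) → -an → *aean*.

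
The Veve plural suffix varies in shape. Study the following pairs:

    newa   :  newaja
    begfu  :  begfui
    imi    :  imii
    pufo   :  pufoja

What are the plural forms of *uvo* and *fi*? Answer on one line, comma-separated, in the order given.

uvoja, fii

The suffix is conditioned by the last vowel: -i when the last vowel of the stem is a high vowel (*begfu*, *imi*); -ja when the last vowel of the stem is a non-high vowel (*newa*, *pufo*).
Since the last vowel of *uvo* is /o/ (a non-high vowel), it takes -ja, giving *uvoja*.
*fi* — last vowel /i/ (a high vowel) → -i → *fii*.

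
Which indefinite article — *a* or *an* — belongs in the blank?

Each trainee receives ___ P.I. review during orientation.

a

The indefinite article is chosen by the initial *sound* of the following word, not its spelling.
The initialism *P.I.* is read letter by letter; the first letter, P, is pronounced /piː/, which begins with a consonant sound.
So the article is *a*: Each trainee receives a P.I. review during orientation.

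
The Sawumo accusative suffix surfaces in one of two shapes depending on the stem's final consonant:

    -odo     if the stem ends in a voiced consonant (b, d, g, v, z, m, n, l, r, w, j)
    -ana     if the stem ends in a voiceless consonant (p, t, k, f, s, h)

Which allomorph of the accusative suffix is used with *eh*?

*eh* — final consonant /h/ (voiceless) → -ana.

-ana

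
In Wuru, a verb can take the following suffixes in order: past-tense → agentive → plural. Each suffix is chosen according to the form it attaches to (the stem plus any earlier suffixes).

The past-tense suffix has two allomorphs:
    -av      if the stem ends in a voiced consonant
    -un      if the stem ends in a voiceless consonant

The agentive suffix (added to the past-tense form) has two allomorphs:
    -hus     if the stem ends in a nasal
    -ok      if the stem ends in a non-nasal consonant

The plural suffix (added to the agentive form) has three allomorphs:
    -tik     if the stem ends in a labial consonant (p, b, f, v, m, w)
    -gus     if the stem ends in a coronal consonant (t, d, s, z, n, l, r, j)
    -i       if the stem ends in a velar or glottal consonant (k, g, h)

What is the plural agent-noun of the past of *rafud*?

rafudavoki

Since the final consonant of *rafud* is /d/ (voiced), it takes -av, giving *rafudav*.
Since the final consonant of the past-tense form *rafudav* is /v/ (non-nasal), it takes -ok, giving *rafudavok*.
The agentive form *rafudavok*: final consonant = /k/, velar/glottal → -i → *rafudavoki*.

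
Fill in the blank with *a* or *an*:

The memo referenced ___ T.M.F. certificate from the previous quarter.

a

The indefinite article is chosen by the initial *sound* of the following word, not its spelling.
The initialism *T.M.F.* is read letter by letter; the first letter, T, is pronounced /tiː/, which begins with a consonant sound.
So the article is *a*: The memo referenced a T.M.F. certificate from the previous quarter.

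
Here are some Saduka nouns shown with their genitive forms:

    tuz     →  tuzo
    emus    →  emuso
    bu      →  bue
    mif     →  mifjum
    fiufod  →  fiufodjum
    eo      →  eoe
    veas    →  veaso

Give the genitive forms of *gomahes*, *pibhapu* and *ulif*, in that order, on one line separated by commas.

gomaheso, pibhapue, ulifjum

The alternation tracks the final sound of the stem — -o when the stem ends in a sibilant (*tuz*, *emus*, *veas*); -jum when the stem ends in a non-sibilant consonant (*mif*, *fiufod*); -e when the stem ends in a vowel (*bu*, *eo*).
*gomahes*: final sound = /s/, a sibilant → -o → *gomaheso*.
Since the final sound of *pibhapu* is /u/ (a vowel), it takes -e, giving *pibhapue*.
The final sound of *ulif* is /f/, which is a non-sibilant consonant, so the suffix is -jum, giving *ulifjum*.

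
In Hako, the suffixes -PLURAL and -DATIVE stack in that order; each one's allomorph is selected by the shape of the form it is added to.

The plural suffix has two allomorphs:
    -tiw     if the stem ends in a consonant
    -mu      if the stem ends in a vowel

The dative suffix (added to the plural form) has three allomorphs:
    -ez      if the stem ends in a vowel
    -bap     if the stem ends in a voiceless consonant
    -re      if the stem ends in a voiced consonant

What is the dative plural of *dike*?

*dike* — final sound /e/ (a vowel) → -mu → *dikemu*.
The plural form *dikemu*: final sound = /u/, a vowel → -ez → *dikemuez*.

dikemuez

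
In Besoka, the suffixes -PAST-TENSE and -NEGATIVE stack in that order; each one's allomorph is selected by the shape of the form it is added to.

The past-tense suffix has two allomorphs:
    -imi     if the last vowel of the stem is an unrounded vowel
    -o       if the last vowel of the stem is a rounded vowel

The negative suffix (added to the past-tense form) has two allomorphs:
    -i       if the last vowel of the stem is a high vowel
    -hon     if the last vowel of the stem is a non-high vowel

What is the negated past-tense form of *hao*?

The last vowel of *hao* is /o/, which is a rounded vowel, so the past-tense suffix is -o, giving *haoo*.
The past-tense form *haoo* — last vowel /o/ (a non-high vowel) → -hon → *haoohon*.

haoohon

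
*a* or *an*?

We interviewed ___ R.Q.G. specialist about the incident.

an

The indefinite article is chosen by the initial *sound* of the following word, not its spelling.
The initialism *R.Q.G.* is read letter by letter; the first letter, R, is pronounced /ɑr/, which begins with a vowel sound.
So the article is *an*: We interviewed an R.Q.G. specialist about the incident.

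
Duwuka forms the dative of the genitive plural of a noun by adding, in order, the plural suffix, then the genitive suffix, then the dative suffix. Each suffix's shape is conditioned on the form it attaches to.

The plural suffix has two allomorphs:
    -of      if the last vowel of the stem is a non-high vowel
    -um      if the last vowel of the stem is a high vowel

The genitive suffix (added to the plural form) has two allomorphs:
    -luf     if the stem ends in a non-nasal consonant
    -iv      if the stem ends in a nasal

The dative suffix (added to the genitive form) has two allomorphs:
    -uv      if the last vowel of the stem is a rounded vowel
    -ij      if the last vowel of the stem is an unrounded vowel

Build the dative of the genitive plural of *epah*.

epahoflufuv

*epah*: last vowel = /a/, a non-high vowel → -of → *epahof*.
The final consonant of the plural form *epahof* is /f/, which is non-nasal, so the genitive suffix is -luf, giving *epahofluf*.
The genitive form *epahofluf* — last vowel /u/ (a rounded vowel) → -uv → *epahoflufuv*.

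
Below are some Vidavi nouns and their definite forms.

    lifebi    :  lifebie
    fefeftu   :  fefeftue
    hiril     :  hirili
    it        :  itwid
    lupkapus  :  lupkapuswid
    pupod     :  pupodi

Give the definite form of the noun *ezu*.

The suffix is conditioned by the final sound: -wid when the stem ends in a voiceless consonant (*it*, *lupkapus*); -i when the stem ends in a voiced consonant (*hiril*, *pupod*); -e when the stem ends in a vowel (*lifebi*, *fefeftu*).
*ezu* — final sound /u/ (a vowel) → -e → *ezue*.

ezue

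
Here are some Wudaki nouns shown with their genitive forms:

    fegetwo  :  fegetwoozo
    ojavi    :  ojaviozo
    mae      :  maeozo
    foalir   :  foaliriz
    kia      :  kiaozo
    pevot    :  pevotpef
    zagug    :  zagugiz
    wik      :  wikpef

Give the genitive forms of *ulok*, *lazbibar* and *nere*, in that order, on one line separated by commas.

Looking at the final sound of each stem: -pef when the stem ends in a voiceless consonant (*pevot*, *wik*); -iz when the stem ends in a voiced consonant (*foalir*, *zagug*); -ozo when the stem ends in a vowel (*fegetwo*, *ojavi*, *mae*, *kia*).
The final sound of *ulok* is /k/, which is a voiceless consonant, so the suffix is -pef, giving *ulokpef*.
The final sound of *lazbibar* is /r/, which is a voiced consonant, so the suffix is -iz, giving *lazbibariz*.
*nere* — final sound /e/ (a vowel) → -ozo → *nereozo*.

ulokpef, lazbibariz, nereozo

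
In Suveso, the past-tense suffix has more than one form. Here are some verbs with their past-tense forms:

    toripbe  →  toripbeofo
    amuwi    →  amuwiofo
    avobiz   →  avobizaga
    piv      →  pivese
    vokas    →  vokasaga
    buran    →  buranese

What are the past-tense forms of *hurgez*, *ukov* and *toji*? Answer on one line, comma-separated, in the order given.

Looking at the final sound of each stem: -aga when the stem ends in a sibilant (*avobiz*, *vokas*); -ese when the stem ends in a non-sibilant consonant (*piv*, *buran*); -ofo when the stem ends in a vowel (*toripbe*, *amuwi*).
*hurgez*: final sound = /z/, a sibilant → -aga → *hurgezaga*.
The final sound of *ukov* is /v/, which is a non-sibilant consonant, so the suffix is -ese, giving *ukovese*.
*toji* — final sound /i/ (a vowel) → -ofo → *tojiofo*.

hurgezaga, ukovese, tojiofo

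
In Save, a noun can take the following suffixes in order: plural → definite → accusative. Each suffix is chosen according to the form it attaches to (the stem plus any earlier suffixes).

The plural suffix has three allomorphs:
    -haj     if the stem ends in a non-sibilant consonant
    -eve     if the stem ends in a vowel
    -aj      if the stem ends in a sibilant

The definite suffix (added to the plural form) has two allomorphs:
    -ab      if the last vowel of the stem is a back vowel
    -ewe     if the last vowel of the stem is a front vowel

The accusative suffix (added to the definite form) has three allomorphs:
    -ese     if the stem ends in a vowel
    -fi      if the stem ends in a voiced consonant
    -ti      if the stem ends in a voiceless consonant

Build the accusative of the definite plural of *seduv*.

*seduv* — final sound /v/ (a non-sibilant consonant) → -haj → *seduvhaj*.
Since the last vowel of the plural form *seduvhaj* is /a/ (a back vowel), it takes -ab, giving *seduvhajab*.
The definite form *seduvhajab*: final sound = /b/, a voiced consonant → -fi → *seduvhajabfi*.

seduvhajabfi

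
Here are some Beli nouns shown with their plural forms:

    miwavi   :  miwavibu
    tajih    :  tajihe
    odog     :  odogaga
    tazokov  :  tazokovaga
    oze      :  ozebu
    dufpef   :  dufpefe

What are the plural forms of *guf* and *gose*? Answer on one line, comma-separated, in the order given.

The pattern is voicing of the final sound: -e when the stem ends in a voiceless consonant (*tajih*, *dufpef*); -aga when the stem ends in a voiced consonant (*odog*, *tazokov*); -bu when the stem ends in a vowel (*miwavi*, *oze*).
*guf* — final sound /f/ (a voiceless consonant) → -e → *gufe*.
*gose*: final sound = /e/, a vowel → -bu → *gosebu*.

gufe, gosebu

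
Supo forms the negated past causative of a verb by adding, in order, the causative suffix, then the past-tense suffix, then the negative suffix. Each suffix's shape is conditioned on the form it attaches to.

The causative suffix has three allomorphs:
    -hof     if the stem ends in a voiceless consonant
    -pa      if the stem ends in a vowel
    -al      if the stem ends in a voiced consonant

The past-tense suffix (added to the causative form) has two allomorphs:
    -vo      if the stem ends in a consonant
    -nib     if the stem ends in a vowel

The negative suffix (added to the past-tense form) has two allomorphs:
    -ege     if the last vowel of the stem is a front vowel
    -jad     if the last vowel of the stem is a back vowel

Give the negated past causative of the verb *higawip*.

*higawip*: final sound = /p/, a voiceless consonant → -hof → *higawiphof*.
The causative form *higawiphof* — final sound /f/ (a consonant) → -vo → *higawiphofvo*.
Since the last vowel of the past-tense form *higawiphofvo* is /o/ (a back vowel), it takes -jad, giving *higawiphofvojad*.

higawiphofvojad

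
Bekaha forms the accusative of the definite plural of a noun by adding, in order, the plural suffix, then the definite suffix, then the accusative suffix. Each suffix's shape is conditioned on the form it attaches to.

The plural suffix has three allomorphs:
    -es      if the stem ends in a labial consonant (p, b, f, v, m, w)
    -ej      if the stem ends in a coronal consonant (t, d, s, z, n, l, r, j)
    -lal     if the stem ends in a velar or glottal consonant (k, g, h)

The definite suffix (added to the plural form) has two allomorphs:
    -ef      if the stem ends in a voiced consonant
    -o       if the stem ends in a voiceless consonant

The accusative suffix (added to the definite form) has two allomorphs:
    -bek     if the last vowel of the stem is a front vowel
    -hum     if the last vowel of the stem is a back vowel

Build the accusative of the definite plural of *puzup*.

puzupesohum

Since the final consonant of *puzup* is /p/ (labial), it takes -es, giving *puzupes*.
Since the final consonant of the plural form *puzupes* is /s/ (voiceless), it takes -o, giving *puzupeso*.
Since the last vowel of the definite form *puzupeso* is /o/ (a back vowel), it takes -hum, giving *puzupesohum*.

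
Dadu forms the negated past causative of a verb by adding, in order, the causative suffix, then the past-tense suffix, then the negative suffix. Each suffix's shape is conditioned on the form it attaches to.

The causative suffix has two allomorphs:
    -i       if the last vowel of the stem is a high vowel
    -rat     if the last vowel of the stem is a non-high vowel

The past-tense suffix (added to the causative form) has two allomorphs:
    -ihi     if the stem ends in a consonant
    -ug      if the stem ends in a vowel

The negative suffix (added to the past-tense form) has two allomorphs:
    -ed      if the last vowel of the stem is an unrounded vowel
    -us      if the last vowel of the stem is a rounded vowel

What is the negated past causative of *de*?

deratihied

*de*: last vowel = /e/, a non-high vowel → -rat → *derat*.
The causative form *derat*: final sound = /t/, a consonant → -ihi → *deratihi*.
The past-tense form *deratihi* — last vowel /i/ (an unrounded vowel) → -ed → *deratihied*.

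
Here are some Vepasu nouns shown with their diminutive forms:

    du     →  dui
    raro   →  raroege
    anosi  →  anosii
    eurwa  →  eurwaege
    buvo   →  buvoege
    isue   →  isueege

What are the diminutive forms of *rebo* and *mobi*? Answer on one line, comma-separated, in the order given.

The suffix is conditioned by the last vowel: -i when the last vowel of the stem is a high vowel (*du*, *anosi*); -ege when the last vowel of the stem is a non-high vowel (*raro*, *eurwa*, *buvo*, *isue*).
*rebo* — last vowel /o/ (a non-high vowel) → -ege → *reboege*.
Since the last vowel of *mobi* is /i/ (a high vowel), it takes -i, giving *mobii*.

reboege, mobii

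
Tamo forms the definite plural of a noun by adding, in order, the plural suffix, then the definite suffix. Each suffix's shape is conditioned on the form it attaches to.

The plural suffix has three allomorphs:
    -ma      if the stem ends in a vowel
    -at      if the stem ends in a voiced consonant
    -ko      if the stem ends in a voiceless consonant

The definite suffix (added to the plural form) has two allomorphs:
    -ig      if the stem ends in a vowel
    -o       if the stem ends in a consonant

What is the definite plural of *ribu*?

ribumaig

The final sound of *ribu* is /u/, which is a vowel, so the plural suffix is -ma, giving *ribuma*.
The final sound of the plural form *ribuma* is /a/, which is a vowel, so the definite suffix is -ig, giving *ribumaig*.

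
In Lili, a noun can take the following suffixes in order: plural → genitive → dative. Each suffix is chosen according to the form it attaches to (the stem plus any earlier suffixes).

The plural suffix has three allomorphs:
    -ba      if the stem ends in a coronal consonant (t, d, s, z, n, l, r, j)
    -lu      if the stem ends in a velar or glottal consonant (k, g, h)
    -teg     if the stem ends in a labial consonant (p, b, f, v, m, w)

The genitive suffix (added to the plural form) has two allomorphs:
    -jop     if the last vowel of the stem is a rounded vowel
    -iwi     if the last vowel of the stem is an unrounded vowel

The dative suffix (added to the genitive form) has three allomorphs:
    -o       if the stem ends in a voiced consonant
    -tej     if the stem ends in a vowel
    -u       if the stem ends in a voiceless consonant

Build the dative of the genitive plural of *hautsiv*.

The final consonant of *hautsiv* is /v/, which is labial, so the plural suffix is -teg, giving *hautsivteg*.
The last vowel of the plural form *hautsivteg* is /e/, which is an unrounded vowel, so the genitive suffix is -iwi, giving *hautsivtegiwi*.
The final sound of the genitive form *hautsivtegiwi* is /i/, which is a vowel, so the dative suffix is -tej, giving *hautsivtegiwitej*.

hautsivtegiwitej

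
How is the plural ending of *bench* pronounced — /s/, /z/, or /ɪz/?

/ɪz/

The stem *bench* ends in a sibilant (/s, z, ʃ, ʒ, tʃ, dʒ/).
The plural suffix surfaces as /ɪz/ after sibilants, /s/ after other voiceless consonants, and /z/ after other voiced sounds.
So the plural -s on *bench* is pronounced /ɪz/.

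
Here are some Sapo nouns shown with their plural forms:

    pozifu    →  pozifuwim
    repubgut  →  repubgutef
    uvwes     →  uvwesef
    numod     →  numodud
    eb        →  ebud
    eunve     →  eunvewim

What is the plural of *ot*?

otef

The pattern is voicing of the final sound: -ef when the stem ends in a voiceless consonant (*repubgut*, *uvwes*); -ud when the stem ends in a voiced consonant (*numod*, *eb*); -wim when the stem ends in a vowel (*pozifu*, *eunve*).
The final sound of *ot* is /t/, which is a voiceless consonant, so the suffix is -ef, giving *otef*.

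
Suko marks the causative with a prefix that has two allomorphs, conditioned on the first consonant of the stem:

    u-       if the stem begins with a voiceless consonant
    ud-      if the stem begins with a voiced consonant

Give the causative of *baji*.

The first consonant of *baji* is /b/, which is voiced, so the prefix is ud-, giving *udbaji*.

udbaji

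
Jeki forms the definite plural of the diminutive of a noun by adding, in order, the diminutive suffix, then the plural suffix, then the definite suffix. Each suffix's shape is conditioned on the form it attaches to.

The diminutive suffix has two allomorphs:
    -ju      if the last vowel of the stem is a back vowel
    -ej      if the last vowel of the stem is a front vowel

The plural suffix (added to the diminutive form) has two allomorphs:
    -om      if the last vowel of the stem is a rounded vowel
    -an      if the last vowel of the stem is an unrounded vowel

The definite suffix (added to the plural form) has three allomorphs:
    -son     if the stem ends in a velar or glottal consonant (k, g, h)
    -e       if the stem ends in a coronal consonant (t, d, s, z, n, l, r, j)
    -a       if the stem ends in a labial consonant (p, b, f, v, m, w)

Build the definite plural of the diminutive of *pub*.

The last vowel of *pub* is /u/, which is a back vowel, so the diminutive suffix is -ju, giving *pubju*.
The diminutive form *pubju*: last vowel = /u/, a rounded vowel → -om → *pubjuom*.
The plural form *pubjuom*: final consonant = /m/, labial → -a → *pubjuoma*.

pubjuoma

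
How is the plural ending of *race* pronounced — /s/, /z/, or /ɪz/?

The stem *race* ends in a sibilant (/s, z, ʃ, ʒ, tʃ, dʒ/).
The plural suffix surfaces as /ɪz/ after sibilants, /s/ after other voiceless consonants, and /z/ after other voiced sounds.
So the plural -s on *race* is pronounced /ɪz/.

/ɪz/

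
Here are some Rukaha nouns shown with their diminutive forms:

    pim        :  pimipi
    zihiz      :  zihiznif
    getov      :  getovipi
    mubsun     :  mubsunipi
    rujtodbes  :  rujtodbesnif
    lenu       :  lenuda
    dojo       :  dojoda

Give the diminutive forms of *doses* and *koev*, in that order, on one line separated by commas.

The alternation tracks the final sound of the stem — -nif when the stem ends in a sibilant (*zihiz*, *rujtodbes*); -ipi when the stem ends in a non-sibilant consonant (*pim*, *getov*, *mubsun*); -da when the stem ends in a vowel (*lenu*, *dojo*).
*doses* — final sound /s/ (a sibilant) → -nif → *dosesnif*.
The final sound of *koev* is /v/, which is a non-sibilant consonant, so the suffix is -ipi, giving *koevipi*.

dosesnif, koevipi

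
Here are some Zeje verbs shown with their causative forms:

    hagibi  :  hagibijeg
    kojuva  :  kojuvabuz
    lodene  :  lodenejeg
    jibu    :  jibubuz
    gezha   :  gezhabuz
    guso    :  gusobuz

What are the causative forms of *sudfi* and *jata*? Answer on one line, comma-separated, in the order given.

The suffix is conditioned by the last vowel: -jeg when the last vowel of the stem is a front vowel (*hagibi*, *lodene*); -buz when the last vowel of the stem is a back vowel (*kojuva*, *jibu*, *gezha*, *guso*).
Since the last vowel of *sudfi* is /i/ (a front vowel), it takes -jeg, giving *sudfijeg*.
*jata*: last vowel = /a/, a back vowel → -buz → *jatabuz*.

sudfijeg, jatabuz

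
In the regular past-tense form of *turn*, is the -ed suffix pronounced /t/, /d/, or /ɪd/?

/d/

The stem *turn* ends in a voiced sound other than /d/.
The -ed suffix is realized as /ɪd/ after /t, d/; as /t/ after other voiceless consonants; and as /d/ after other voiced sounds.
So -ed on *turn* is pronounced /d/.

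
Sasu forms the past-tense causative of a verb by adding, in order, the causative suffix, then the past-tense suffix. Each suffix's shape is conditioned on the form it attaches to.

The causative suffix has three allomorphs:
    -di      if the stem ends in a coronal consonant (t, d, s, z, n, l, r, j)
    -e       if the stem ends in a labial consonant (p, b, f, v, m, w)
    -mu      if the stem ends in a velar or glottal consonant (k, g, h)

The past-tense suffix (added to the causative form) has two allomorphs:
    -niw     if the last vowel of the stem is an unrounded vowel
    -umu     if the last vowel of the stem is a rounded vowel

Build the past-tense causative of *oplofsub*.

*oplofsub*: final consonant = /b/, labial → -e → *oplofsube*.
Since the last vowel of the causative form *oplofsube* is /e/ (an unrounded vowel), it takes -niw, giving *oplofsubeniw*.

oplofsubeniw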